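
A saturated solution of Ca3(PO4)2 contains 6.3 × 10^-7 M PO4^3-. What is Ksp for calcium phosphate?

Ksp ≈ 3.3e-31

Ca3(PO4)2(s) ⇌ 3 Ca^2+ + 2 PO4^3-
Stoichiometry gives [Ca^2+] = (3/2)[PO4^3-] = 9.45 × 10^-7 M.
Ksp = [Ca^2+]^3[PO4^3-]^2
Ksp = (9.45 × 10^-7)^3 × (6.3 × 10^-7)^2 = 3.3 x 10^-31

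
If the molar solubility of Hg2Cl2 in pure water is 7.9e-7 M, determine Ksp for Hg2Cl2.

Hg2Cl2(s) ⇌ Hg2^2+(aq) + 2 Cl^-(aq)
Let s = molar solubility. Then [Hg2^2+] = s and [Cl^-] = 2s.
Ksp = [Hg2^2+][Cl^-]^2
Substituting: Ksp = s(2s)^2 = 4s^3
With s = 7.9 × 10^-7: Ksp = 2.0 × 10^-18

2.0e-18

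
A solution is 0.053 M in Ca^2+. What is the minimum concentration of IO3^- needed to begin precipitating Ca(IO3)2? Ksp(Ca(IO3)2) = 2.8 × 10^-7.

2.3 x 10^-3 M

Ca(IO3)2(s) ⇌ Ca^2+(aq) + 2 IO3^-(aq)
Ksp = [Ca^2+][IO3^-]^2
Precipitation begins when Q = Ksp. With [Ca^2+] = 0.053 M:
2.8 × 10^-7 = (0.053) × [IO3^-]^2
[IO3^-] = (2.8 × 10^-7 / 5.3 x 10^-2)^(1/2) = 2.3 × 10^-3 M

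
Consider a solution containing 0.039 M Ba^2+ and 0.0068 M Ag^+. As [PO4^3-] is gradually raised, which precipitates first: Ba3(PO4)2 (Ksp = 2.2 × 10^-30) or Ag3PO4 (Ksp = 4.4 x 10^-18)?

Ba3(PO4)2

Each salt begins to precipitate when Q = Ksp, i.e. when [PO4^3-] reaches its threshold.
For Ba3(PO4)2: 2.2 × 10^-30 = (0.039)^3 × [PO4^3-]^2  ⇒  [PO4^3-] = 1.9 × 10^-13 M.
For Ag3PO4: 4.4 x 10^-18 = (0.0068)^3 × [PO4^3-]  ⇒  [PO4^3-] = 1.4 x 10^-11 M.
The salt with the lower threshold [PO4^3-] precipitates first: Ba3(PO4)2.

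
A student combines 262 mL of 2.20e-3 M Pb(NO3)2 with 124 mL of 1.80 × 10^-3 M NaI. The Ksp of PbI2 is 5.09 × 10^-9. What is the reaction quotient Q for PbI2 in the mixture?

Q ≈ 4.99 × 10^-10

Total volume = 262 + 124 = 386 mL.
[Pb^2+] = 2.20 × 10^-3 × (262/386) = 1.493 × 10^-3 M
[I^-] = 1.80 x 10^-3 × (124/386) = 5.782 x 10^-4 M
PbI2(s) ⇌ Pb^2+(aq) + 2 I^-(aq), so Q = [Pb^2+][I^-]^2
Q = (1.493 × 10^-3)(5.782 x 10^-4)^2 = 4.99 x 10^-10
Q < Ksp, so no precipitate of PbI2 forms.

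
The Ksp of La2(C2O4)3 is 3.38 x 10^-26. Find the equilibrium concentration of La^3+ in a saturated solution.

6.31 x 10^-6 M

La2(C2O4)3(s) <=> 2 La^3+ + 3 C2O4^2-
Ksp = [La^3+]^2[C2O4^2-]^3
Let s = molar solubility. Then [La^3+] = 2s and [C2O4^2-] = 3s.
So Ksp = (2s)^2 × (3s)^3 = 108s^5
s = (3.38 x 10^-26 / 108)^(1/5) = 3.156 × 10^-6 M
[La^3+] = 2s = 6.31 x 10^-6 M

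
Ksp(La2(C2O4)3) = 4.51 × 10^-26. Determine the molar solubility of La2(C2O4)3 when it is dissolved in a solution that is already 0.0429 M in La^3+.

La2(C2O4)3(s) ⇌ 2 La^3+ + 3 C2O4^2-
Ksp = [La^3+]^2[C2O4^2-]^3
Let s be the molar solubility in this solution. [La^3+] = 0.0429 + 2s ≈ 0.0429, [C2O4^2-] = 3s (common-ion effect: La^3+ is already 0.0429 M).
Ksp ≈ (0.0429)^2 × (3s)^3
s = 9.68 × 10^-9 M
Check: 2s = 1.9 x 10^-8 ≪ 0.0429, so the approximation is valid.

9.68 × 10^-9 M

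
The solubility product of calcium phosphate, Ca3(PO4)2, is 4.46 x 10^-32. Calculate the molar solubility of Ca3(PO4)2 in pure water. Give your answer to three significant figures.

2.10 × 10^-7 M

Ca3(PO4)2(s) ⇌ 3 Ca^2+(aq) + 2 PO4^3-(aq)
Ksp = [Ca^2+]^3[PO4^3-]^2
Let s = molar solubility. Then [Ca^2+] = 3s and [PO4^3-] = 2s.
Ksp = (3s)^3(2s)^2 = 108s^5
Solving, s = (4.46 x 10^-32/108)^(1/5) = 2.10 × 10^-7 M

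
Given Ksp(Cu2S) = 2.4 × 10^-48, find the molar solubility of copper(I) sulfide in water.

s ≈ 8.4 x 10^-17 M

Cu2S(s) <=> 2 Cu^+ + S^2-
Ksp = [Cu^+]^2[S^2-]
If s mol/L of Cu2S dissolves, [Cu^+] = 2s and [S^2-] = s.
So Ksp = (2s)^2 × s = 4s^3
s^3 = 2.4 × 10^-48 / 4, so s = 8.4 × 10^-17 M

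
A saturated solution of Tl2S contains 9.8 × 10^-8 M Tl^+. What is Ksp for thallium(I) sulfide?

Tl2S(s) ⇌ 2 Tl^+ + S^2-
Stoichiometry gives [S^2-] = (1/2)[Tl^+] = 4.90 x 10^-8 M.
Ksp = [Tl^+]^2[S^2-]
Ksp = (9.8 × 10^-8)^2 × 4.90 × 10^-8 = 4.7 × 10^-22

Ksp ≈ 4.7 × 10^-22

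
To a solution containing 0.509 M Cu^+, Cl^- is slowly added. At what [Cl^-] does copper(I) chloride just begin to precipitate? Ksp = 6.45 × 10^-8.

CuCl(s) ⇌ Cu^+(aq) + Cl^-(aq)
Ksp = [Cu^+][Cl^-]
Precipitation begins when Q = Ksp. With [Cu^+] = 0.509 M:
6.45 × 10^-8 = (0.509) × [Cl^-]
[Cl^-] = (6.45 × 10^-8 / 5.09 × 10^-1) = 1.27 x 10^-7 M

[Cl^-] ≈ 1.27e-7 M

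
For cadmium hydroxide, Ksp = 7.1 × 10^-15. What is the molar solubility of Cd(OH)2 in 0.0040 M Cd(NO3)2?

s = 6.7 × 10^-7 M

Cd(OH)2(s) ⇌ Cd^2+ + 2 OH^-
Ksp = [Cd^2+][OH^-]^2
Let s = moles of Cd(OH)2 that dissolve per litre. [Cd^2+] = 0.0040 + s ≈ 0.0040, [OH^-] = 2s (common-ion effect: Cd^2+ is already 0.0040 M).
Ksp ≈ 0.0040 × (2s)^2
s = 6.7 x 10^-7 M
Check: s = 6.7 × 10^-7 ≪ 0.0040, so the approximation is valid.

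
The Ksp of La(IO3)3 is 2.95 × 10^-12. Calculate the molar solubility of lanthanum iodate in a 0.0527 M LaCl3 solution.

La(IO3)3(s) ⇌ La^3+(aq) + 3 IO3^-(aq)
Ksp = [La^3+][IO3^-]^3
Let s be the molar solubility in this solution. [La^3+] = 0.0527 + s ≈ 0.0527, [IO3^-] = 3s (common-ion effect: La^3+ is already 0.0527 M).
Ksp ≈ 0.0527 × (3s)^3
s = 1.28 x 10^-4 M
Check: s = 1.3 × 10^-4 ≪ 0.0527, so the approximation is valid.

1.28 × 10^-4 M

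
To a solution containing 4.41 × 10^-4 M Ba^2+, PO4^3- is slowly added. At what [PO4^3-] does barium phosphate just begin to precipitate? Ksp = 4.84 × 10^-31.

Ba3(PO4)2(s) <=> 3 Ba^2+ + 2 PO4^3-
Ksp = [Ba^2+]^3[PO4^3-]^2
Precipitation begins when Q = Ksp. With [Ba^2+] = 4.41 × 10^-4 M:
4.84 × 10^-31 = (4.41 × 10^-4)^3 × [PO4^3-]^2
[PO4^3-] = (4.84 × 10^-31 / 8.577 x 10^-11)^(1/2) = 7.51 × 10^-11 M

[PO4^3-] = 7.51e-11 M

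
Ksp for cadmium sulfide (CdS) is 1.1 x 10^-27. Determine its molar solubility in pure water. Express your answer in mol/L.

CdS(s) ⇌ Cd^2+ + S^2-
Ksp = [Cd^2+][S^2-]
With molar solubility s: [Cd^2+] = s, [S^2-] = s.
Ksp = (s)(s) = s^2
s = √(1.1 x 10^-27) = 3.3 × 10^-14 M

3.3 × 10^-14 M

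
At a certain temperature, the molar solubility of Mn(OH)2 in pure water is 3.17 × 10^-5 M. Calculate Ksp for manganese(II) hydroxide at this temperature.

Mn(OH)2(s) ⇌ Mn^2+ + 2 OH^-
For each mole of Mn(OH)2 that dissolves: [Mn^2+] = s, [OH^-] = 2s.
Ksp = [Mn^2+][OH^-]^2
Ksp = s(2s)^2 = 4s^3
With s = 3.17 × 10^-5: Ksp = 1.27 x 10^-13

Ksp = 1.27e-13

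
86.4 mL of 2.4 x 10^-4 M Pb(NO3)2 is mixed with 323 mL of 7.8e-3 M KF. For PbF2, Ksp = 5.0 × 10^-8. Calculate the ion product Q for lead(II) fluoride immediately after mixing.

Q = 1.9 x 10^-9

Total volume = 86.4 + 323 = 409.4 mL.
[Pb^2+] = 2.4 × 10^-4 × (86.4/409.4) = 5.06 × 10^-5 M
[F^-] = 7.8 x 10^-3 × (323/409.4) = 6.15 × 10^-3 M
PbF2(s) <=> Pb^2+(aq) + 2 F^-(aq), so Q = [Pb^2+][F^-]^2
Q = (5.06 × 10^-5)(6.15 x 10^-3)^2 = 1.9 × 10^-9
Q < Ksp, so no precipitate of PbF2 forms.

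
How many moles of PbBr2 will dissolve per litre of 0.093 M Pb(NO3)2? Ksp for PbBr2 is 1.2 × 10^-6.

PbBr2(s) <=> Pb^2+ + 2 Br^-
Ksp = [Pb^2+][Br^-]^2
Let s be the molar solubility in this solution. [Pb^2+] = 0.093 + s ≈ 0.093, [Br^-] = 2s (common-ion effect: Pb^2+ is already 0.093 M).
Ksp ≈ 0.093 × (2s)^2
s = 1.8 × 10^-3 M
Check: s = 1.8 x 10^-3 ≪ 0.093, so the approximation is valid.

1.8e-3 M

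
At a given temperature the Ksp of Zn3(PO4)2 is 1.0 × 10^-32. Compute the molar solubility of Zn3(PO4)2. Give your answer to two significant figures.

s ≈ 1.6 × 10^-7 M

Zn3(PO4)2(s) ⇌ 3 Zn^2+(aq) + 2 PO4^3-(aq)
Ksp = [Zn^2+]^3[PO4^3-]^2
For each mole of Zn3(PO4)2 that dissolves: [Zn^2+] = 3s, [PO4^3-] = 2s.
Substituting: Ksp = (3s)^3(2s)^2 = 108s^5
Solving, s = (1.0 × 10^-32/108)^(1/5) = 1.6 × 10^-7 M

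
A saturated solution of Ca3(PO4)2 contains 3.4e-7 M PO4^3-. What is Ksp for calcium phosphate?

1.5 x 10^-32

Ca3(PO4)2(s) ⇌ 3 Ca^2+ + 2 PO4^3-
Stoichiometry gives [Ca^2+] = (3/2)[PO4^3-] = 5.10 × 10^-7 M.
Ksp = [Ca^2+]^3[PO4^3-]^2
Ksp = (5.10 × 10^-7)^3 × (3.4 × 10^-7)^2 = 1.5 × 10^-32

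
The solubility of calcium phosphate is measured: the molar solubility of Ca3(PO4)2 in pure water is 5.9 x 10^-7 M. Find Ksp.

Ksp ≈ 7.7 x 10^-30

Ca3(PO4)2(s) ⇌ 3 Ca^2+ + 2 PO4^3-
Let s = molar solubility. Then [Ca^2+] = 3s and [PO4^3-] = 2s.
Ksp = [Ca^2+]^3[PO4^3-]^2
Ksp = (3s)^3(2s)^2 = 108s^5
Ksp = 108 × (5.9 × 10^-7)^5 = 7.7 x 10^-30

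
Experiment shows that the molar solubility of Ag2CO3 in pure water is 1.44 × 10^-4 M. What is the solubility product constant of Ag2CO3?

1.19 × 10^-11

Ag2CO3(s) ⇌ 2 Ag^+(aq) + CO3^2-(aq)
With molar solubility s: [Ag^+] = 2s, [CO3^2-] = s.
Ksp = [Ag^+]^2[CO3^2-]
So Ksp = (2s)^2 × s = 4s^3
Ksp = 4 × (1.44 × 10^-4)^3 = 1.19 × 10^-11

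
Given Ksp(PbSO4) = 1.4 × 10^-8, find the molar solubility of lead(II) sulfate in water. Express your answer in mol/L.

1.2e-4 M

PbSO4(s) ⇌ Pb^2+ + SO4^2-
Ksp = [Pb^2+][SO4^2-]
Let s = molar solubility. Then [Pb^2+] = s and [SO4^2-] = s.
Ksp = (s)(s) = s^2
s = (1.4 × 10^-8)^(1/2) = 1.2 × 10^-4 M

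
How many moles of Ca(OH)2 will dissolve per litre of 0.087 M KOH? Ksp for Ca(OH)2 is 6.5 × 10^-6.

s ≈ 8.6 × 10^-4 M

Ca(OH)2(s) ⇌ Ca^2+(aq) + 2 OH^-(aq)
Ksp = [Ca^2+][OH^-]^2
If s mol/L dissolves here, [Ca^2+] = s, [OH^-] = 0.087 + 2s ≈ 0.087 (common-ion effect: OH^- is already 0.087 M).
Ksp ≈ s × (0.087)^2
s = 8.6 × 10^-4 M
Check: 2s = 1.7 × 10^-3 ≪ 0.087, so the approximation is valid.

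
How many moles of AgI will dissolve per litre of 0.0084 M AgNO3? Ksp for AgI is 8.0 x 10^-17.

s ≈ 9.5 × 10^-15 M

AgI(s) <=> Ag^+(aq) + I^-(aq)
Ksp = [Ag^+][I^-]
If s mol/L dissolves here, [Ag^+] = 0.0084 + s ≈ 0.0084, [I^-] = s (common-ion effect: Ag^+ is already 0.0084 M).
Ksp ≈ 0.0084 × s
s = 9.5 × 10^-15 M
Check: s = 9.5 × 10^-15 ≪ 0.0084, so the approximation is valid.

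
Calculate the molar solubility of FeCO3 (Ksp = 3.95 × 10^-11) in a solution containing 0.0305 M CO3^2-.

FeCO3(s) ⇌ Fe^2+(aq) + CO3^2-(aq)
Ksp = [Fe^2+][CO3^2-]
If s mol/L dissolves here, [Fe^2+] = s, [CO3^2-] = 0.0305 + s ≈ 0.0305 (common-ion effect: CO3^2- is already 0.0305 M).
Ksp ≈ s × 0.0305
s = 1.30 x 10^-9 M
Check: s = 1.3 × 10^-9 ≪ 0.0305, so the approximation is valid.

1.30 x 10^-9 M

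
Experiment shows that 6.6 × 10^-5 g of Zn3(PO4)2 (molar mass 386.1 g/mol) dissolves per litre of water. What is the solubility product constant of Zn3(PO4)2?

Molar solubility s = (6.6 x 10^-5 g/L) / (386.1 g/mol) = 1.71 × 10^-7 M.
Zn3(PO4)2(s) <=> 3 Zn^2+ + 2 PO4^3-
Let s = molar solubility. Then [Zn^2+] = 3s and [PO4^3-] = 2s.
Ksp = [Zn^2+]^3[PO4^3-]^2
So Ksp = (3s)^3 × (2s)^2 = 108s^5
With s = 1.71 × 10^-7: Ksp = 1.6 × 10^-32

1.6 × 10^-32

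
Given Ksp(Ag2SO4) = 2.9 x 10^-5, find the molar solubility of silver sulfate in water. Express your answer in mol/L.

Ag2SO4(s) ⇌ 2 Ag^+ + SO4^2-
Ksp = [Ag^+]^2[SO4^2-]
If s mol/L of Ag2SO4 dissolves, [Ag^+] = 2s and [SO4^2-] = s.
Substituting: Ksp = (2s)^2s = 4s^3
s^3 = 2.9 x 10^-5 / 4, so s = 1.9 × 10^-2 M

s ≈ 1.9 x 10^-2 M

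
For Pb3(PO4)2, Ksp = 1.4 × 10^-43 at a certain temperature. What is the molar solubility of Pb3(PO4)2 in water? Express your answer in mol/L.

Pb3(PO4)2(s) ⇌ 3 Pb^2+ + 2 PO4^3-
Ksp = [Pb^2+]^3[PO4^3-]^2
With molar solubility s: [Pb^2+] = 3s, [PO4^3-] = 2s.
Substituting: Ksp = (3s)^3(2s)^2 = 108s^5
Solving, s = (1.4 × 10^-43/108)^(1/5) = 1.1 × 10^-9 M

1.1 × 10^-9 M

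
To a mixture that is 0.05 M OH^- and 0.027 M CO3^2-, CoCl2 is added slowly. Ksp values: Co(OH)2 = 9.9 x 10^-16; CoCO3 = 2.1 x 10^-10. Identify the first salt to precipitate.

Co(OH)2

Each salt begins to precipitate when Q = Ksp, i.e. when [Co^2+] reaches its threshold.
For Co(OH)2: 9.9 x 10^-16 = (0.05)^2 × [Co^2+]  ⇒  [Co^2+] = 4.0 × 10^-13 M.
For CoCO3: 2.1 x 10^-10 = 0.027 × [Co^2+]  ⇒  [Co^2+] = 7.8 x 10^-9 M.
The salt with the lower threshold [Co^2+] precipitates first: Co(OH)2.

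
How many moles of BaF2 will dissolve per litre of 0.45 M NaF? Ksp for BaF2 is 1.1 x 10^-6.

s ≈ 5.4 x 10^-6 M

BaF2(s) <=> Ba^2+ + 2 F^-
Ksp = [Ba^2+][F^-]^2
Let s = moles of BaF2 that dissolve per litre. [Ba^2+] = s, [F^-] = 0.45 + 2s ≈ 0.45 (since F^- from NaF dominates).
Ksp ≈ s × (0.45)^2
s = 5.4 × 10^-6 M
Check: 2s = 1.1 x 10^-5 ≪ 0.45, so the approximation is valid.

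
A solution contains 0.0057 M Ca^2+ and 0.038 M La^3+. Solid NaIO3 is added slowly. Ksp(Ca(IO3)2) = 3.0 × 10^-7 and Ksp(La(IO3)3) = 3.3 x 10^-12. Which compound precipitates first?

Each salt begins to precipitate when Q = Ksp, i.e. when [IO3^-] reaches its threshold.
For Ca(IO3)2: 3.0 × 10^-7 = 0.0057 × [IO3^-]^2  ⇒  [IO3^-] = 7.3 × 10^-3 M.
For La(IO3)3: 3.3 x 10^-12 = 0.038 × [IO3^-]^3  ⇒  [IO3^-] = 4.4 × 10^-4 M.
The salt with the lower threshold [IO3^-] precipitates first: La(IO3)3.

La(IO3)3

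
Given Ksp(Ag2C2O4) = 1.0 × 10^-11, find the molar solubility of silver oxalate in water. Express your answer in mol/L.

Ag2C2O4(s) ⇌ 2 Ag^+(aq) + C2O4^2-(aq)
Ksp = [Ag^+]^2[C2O4^2-]
With molar solubility s: [Ag^+] = 2s, [C2O4^2-] = s.
Substituting: Ksp = (2s)^2s = 4s^3
Solving, s = (1.0 × 10^-11/4)^(1/3) = 1.4 × 10^-4 M

1.4e-4 M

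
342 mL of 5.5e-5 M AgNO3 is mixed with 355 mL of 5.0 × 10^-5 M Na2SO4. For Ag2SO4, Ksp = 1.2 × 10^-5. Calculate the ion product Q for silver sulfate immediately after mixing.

1.9 x 10^-14

Total volume = 342 + 355 = 697 mL.
[Ag^+] = 5.5 × 10^-5 × (342/697) = 2.70 × 10^-5 M
[SO4^2-] = 5.0 × 10^-5 × (355/697) = 2.55 x 10^-5 M
Ag2SO4(s) ⇌ 2 Ag^+(aq) + SO4^2-(aq), so Q = [Ag^+]^2[SO4^2-]
Q = (2.70 × 10^-5)^2(2.55 × 10^-5) = 1.9 × 10^-14
Q < Ksp, so no precipitate of Ag2SO4 forms.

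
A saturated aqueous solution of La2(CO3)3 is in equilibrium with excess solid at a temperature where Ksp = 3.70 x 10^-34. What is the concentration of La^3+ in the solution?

La2(CO3)3(s) <=> 2 La^3+(aq) + 3 CO3^2-(aq)
Ksp = [La^3+]^2[CO3^2-]^3
If s mol/L of La2(CO3)3 dissolves, [La^3+] = 2s and [CO3^2-] = 3s.
Ksp = (2s)^2(3s)^3 = 108s^5
Solving, s = (3.70 x 10^-34/108)^(1/5) = 8.072 × 10^-8 M
[La^3+] = 2s = 1.61 × 10^-7 M

1.61 × 10^-7 M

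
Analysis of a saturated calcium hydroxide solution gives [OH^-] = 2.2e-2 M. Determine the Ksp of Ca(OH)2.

Ca(OH)2(s) ⇌ Ca^2+(aq) + 2 OH^-(aq)
Stoichiometry gives [Ca^2+] = (1/2)[OH^-] = 1.10 × 10^-2 M.
Ksp = [Ca^2+][OH^-]^2
Ksp = 1.10 × 10^-2 × (2.2 × 10^-2)^2 = 5.3 x 10^-6

5.3e-6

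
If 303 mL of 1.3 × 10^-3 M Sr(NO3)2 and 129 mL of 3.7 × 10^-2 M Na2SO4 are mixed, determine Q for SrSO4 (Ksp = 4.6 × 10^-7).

Q ≈ 1.0e-5

Total volume = 303 + 129 = 432 mL.
[Sr^2+] = 1.3 x 10^-3 × (303/432) = 9.12 × 10^-4 M
[SO4^2-] = 3.7 × 10^-2 × (129/432) = 1.10 × 10^-2 M
SrSO4(s) ⇌ Sr^2+ + SO4^2-, so Q = [Sr^2+][SO4^2-]
Q = (9.12 x 10^-4)(1.10 × 10^-2) = 1.0 × 10^-5
Q > Ksp, so SrSO4 will precipitate.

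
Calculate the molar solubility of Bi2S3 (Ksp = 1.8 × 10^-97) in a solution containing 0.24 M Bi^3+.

Bi2S3(s) <=> 2 Bi^3+ + 3 S^2-
Ksp = [Bi^3+]^2[S^2-]^3
If s mol/L dissolves here, [Bi^3+] = 0.24 + 2s ≈ 0.24, [S^2-] = 3s (since the Bi^3+ already present dominates).
Ksp ≈ (0.24)^2 × (3s)^3
s = 4.9 x 10^-33 M
Check: 2s = 9.7 x 10^-33 ≪ 0.24, so the approximation is valid.

s = 4.9 × 10^-33 M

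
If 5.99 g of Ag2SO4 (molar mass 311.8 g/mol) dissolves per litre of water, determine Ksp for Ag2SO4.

Ksp ≈ 2.84 × 10^-5

Molar solubility s = (5.99 g/L) / (311.8 g/mol) = 1.921 × 10^-2 M.
Ag2SO4(s) <=> 2 Ag^+ + SO4^2-
For each mole of Ag2SO4 that dissolves: [Ag^+] = 2s, [SO4^2-] = s.
Ksp = [Ag^+]^2[SO4^2-]
Substituting: Ksp = (2s)^2s = 4s^3
With s = 1.921 x 10^-2: Ksp = 2.84 × 10^-5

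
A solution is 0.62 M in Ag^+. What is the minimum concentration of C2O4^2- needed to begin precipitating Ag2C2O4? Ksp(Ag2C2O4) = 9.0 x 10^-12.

Ag2C2O4(s) ⇌ 2 Ag^+(aq) + C2O4^2-(aq)
Ksp = [Ag^+]^2[C2O4^2-]
Precipitation begins when Q = Ksp. With [Ag^+] = 0.62 M:
9.0 x 10^-12 = (0.62)^2 × [C2O4^2-]
[C2O4^2-] = (9.0 x 10^-12 / 3.84 × 10^-1) = 2.3 × 10^-11 M

2.3 x 10^-11 M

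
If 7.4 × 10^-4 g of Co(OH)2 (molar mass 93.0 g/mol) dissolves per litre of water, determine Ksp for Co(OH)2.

Molar solubility s = (7.4 x 10^-4 g/L) / (93.0 g/mol) = 7.96 × 10^-6 M.
Co(OH)2(s) <=> Co^2+(aq) + 2 OH^-(aq)
Let s = molar solubility. Then [Co^2+] = s and [OH^-] = 2s.
Ksp = [Co^2+][OH^-]^2
Ksp = s(2s)^2 = 4s^3
Ksp = 4 × (7.96 x 10^-6)^3 = 2.0 × 10^-15

Ksp ≈ 2.0e-15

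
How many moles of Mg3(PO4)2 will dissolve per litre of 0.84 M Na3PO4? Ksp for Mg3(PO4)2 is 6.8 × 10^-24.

Mg3(PO4)2(s) ⇌ 3 Mg^2+(aq) + 2 PO4^3-(aq)
Ksp = [Mg^2+]^3[PO4^3-]^2
If s mol/L dissolves here, [Mg^2+] = 3s, [PO4^3-] = 0.84 + 2s ≈ 0.84 (common-ion effect: PO4^3- is already 0.84 M).
Ksp ≈ (3s)^3 × (0.84)^2
s = 7.1 × 10^-9 M
Check: 2s = 1.4 x 10^-8 ≪ 0.84, so the approximation is valid.

s = 7.1 × 10^-9 M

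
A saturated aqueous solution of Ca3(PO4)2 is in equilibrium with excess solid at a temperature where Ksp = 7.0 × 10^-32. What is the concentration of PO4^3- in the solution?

Ca3(PO4)2(s) ⇌ 3 Ca^2+ + 2 PO4^3-
Ksp = [Ca^2+]^3[PO4^3-]^2
For each mole of Ca3(PO4)2 that dissolves: [Ca^2+] = 3s, [PO4^3-] = 2s.
Substituting: Ksp = (3s)^3(2s)^2 = 108s^5
s = (7.0 × 10^-32 / 108)^(1/5) = 2.30 x 10^-7 M
[PO4^3-] = 2s = 4.6 x 10^-7 M

[PO4^3-] = 4.6 × 10^-7 M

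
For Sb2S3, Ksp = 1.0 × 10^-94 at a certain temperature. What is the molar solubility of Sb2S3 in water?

s ≈ 6.2 × 10^-20 M

Sb2S3(s) ⇌ 2 Sb^3+(aq) + 3 S^2-(aq)
Ksp = [Sb^3+]^2[S^2-]^3
For each mole of Sb2S3 that dissolves: [Sb^3+] = 2s, [S^2-] = 3s.
Ksp = (2s)^2(3s)^3 = 108s^5
Solving, s = (1.0 × 10^-94/108)^(1/5) = 6.2 × 10^-20 M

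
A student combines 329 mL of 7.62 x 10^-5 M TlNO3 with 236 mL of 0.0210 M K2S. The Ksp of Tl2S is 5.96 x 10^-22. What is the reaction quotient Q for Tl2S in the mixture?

1.73e-11

Total volume = 329 + 236 = 565 mL.
[Tl^+] = 7.62 x 10^-5 × (329/565) = 4.437 × 10^-5 M
[S^2-] = 2.10 × 10^-2 × (236/565) = 8.772 x 10^-3 M
Tl2S(s) <=> 2 Tl^+(aq) + S^2-(aq), so Q = [Tl^+]^2[S^2-]
Q = (4.437 × 10^-5)^2(8.772 x 10^-3) = 1.73 × 10^-11
Q > Ksp, so Tl2S will precipitate.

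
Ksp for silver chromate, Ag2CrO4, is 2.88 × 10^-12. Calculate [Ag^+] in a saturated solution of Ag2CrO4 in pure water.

[Ag^+] ≈ 1.79 x 10^-4 M

Ag2CrO4(s) ⇌ 2 Ag^+ + CrO4^2-
Ksp = [Ag^+]^2[CrO4^2-]
If s mol/L of Ag2CrO4 dissolves, [Ag^+] = 2s and [CrO4^2-] = s.
So Ksp = (2s)^2 × s = 4s^3
s = (2.88 × 10^-12 / 4)^(1/3) = 8.963 × 10^-5 M
[Ag^+] = 2s = 1.79 x 10^-4 M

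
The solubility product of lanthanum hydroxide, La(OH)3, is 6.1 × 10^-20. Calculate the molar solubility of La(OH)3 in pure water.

La(OH)3(s) ⇌ La^3+ + 3 OH^-
Ksp = [La^3+][OH^-]^3
With molar solubility s: [La^3+] = s, [OH^-] = 3s.
Ksp = s(3s)^3 = 27s^4
s^4 = 6.1 × 10^-20 / 27, so s = 6.9 × 10^-6 M

s ≈ 6.9 × 10^-6 M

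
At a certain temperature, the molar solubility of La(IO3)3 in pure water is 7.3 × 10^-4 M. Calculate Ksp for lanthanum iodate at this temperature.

7.7 × 10^-12

La(IO3)3(s) <=> La^3+(aq) + 3 IO3^-(aq)
For each mole of La(IO3)3 that dissolves: [La^3+] = s, [IO3^-] = 3s.
Ksp = [La^3+][IO3^-]^3
So Ksp = s × (3s)^3 = 27s^4
With s = 7.3 × 10^-4: Ksp = 7.7 × 10^-12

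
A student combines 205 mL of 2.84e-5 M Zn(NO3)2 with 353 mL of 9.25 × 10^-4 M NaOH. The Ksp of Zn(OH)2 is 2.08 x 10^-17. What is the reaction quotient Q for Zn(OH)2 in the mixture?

Q ≈ 3.57e-12

Total volume = 205 + 353 = 558 mL.
[Zn^2+] = 2.84 x 10^-5 × (205/558) = 1.043 × 10^-5 M
[OH^-] = 9.25 × 10^-4 × (353/558) = 5.852 x 10^-4 M
Zn(OH)2(s) ⇌ Zn^2+(aq) + 2 OH^-(aq), so Q = [Zn^2+][OH^-]^2
Q = (1.043 × 10^-5)(5.852 × 10^-4)^2 = 3.57 x 10^-12
Q > Ksp, so Zn(OH)2 will precipitate.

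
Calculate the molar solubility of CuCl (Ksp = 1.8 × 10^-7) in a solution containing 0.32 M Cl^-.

s = 5.6 x 10^-7 M

CuCl(s) <=> Cu^+ + Cl^-
Ksp = [Cu^+][Cl^-]
Let s = moles of CuCl that dissolve per litre. [Cu^+] = s, [Cl^-] = 0.32 + s ≈ 0.32 (since the Cl^- already present dominates).
Ksp ≈ s × 0.32
s = 5.6 × 10^-7 M
Check: s = 5.6 × 10^-7 ≪ 0.32, so the approximation is valid.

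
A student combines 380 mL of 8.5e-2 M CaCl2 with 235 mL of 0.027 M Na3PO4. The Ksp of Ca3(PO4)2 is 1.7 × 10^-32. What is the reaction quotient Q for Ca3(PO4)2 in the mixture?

Total volume = 380 + 235 = 615 mL.
[Ca^2+] = 8.5 × 10^-2 × (380/615) = 5.25 x 10^-2 M
[PO4^3-] = 2.7 x 10^-2 × (235/615) = 1.03 × 10^-2 M
Ca3(PO4)2(s) ⇌ 3 Ca^2+ + 2 PO4^3-, so Q = [Ca^2+]^3[PO4^3-]^2
Q = (5.25 × 10^-2)^3(1.03 × 10^-2)^2 = 1.5 × 10^-8
Q > Ksp, so Ca3(PO4)2 will precipitate.

Q ≈ 1.5 × 10^-8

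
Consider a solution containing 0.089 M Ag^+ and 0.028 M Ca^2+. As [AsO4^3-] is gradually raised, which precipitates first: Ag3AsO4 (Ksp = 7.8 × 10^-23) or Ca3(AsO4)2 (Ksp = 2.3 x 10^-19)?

Ag3AsO4

Precipitation of each salt starts when its ion product equals its Ksp.
For Ag3AsO4: 7.8 × 10^-23 = (0.089)^3 × [AsO4^3-]  ⇒  [AsO4^3-] = 1.1 x 10^-19 M.
For Ca3(AsO4)2: 2.3 x 10^-19 = (0.028)^3 × [AsO4^3-]^2  ⇒  [AsO4^3-] = 1.0 × 10^-7 M.
The salt with the lower threshold [AsO4^3-] precipitates first: Ag3AsO4.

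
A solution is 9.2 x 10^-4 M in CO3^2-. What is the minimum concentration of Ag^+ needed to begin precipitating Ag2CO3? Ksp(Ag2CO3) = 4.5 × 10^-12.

Ag2CO3(s) <=> 2 Ag^+(aq) + CO3^2-(aq)
Ksp = [Ag^+]^2[CO3^2-]
Precipitation begins when Q = Ksp. With [CO3^2-] = 9.2 x 10^-4 M:
4.5 × 10^-12 = (9.2 x 10^-4) × [Ag^+]^2
[Ag^+] = (4.5 × 10^-12 / 9.2 × 10^-4)^(1/2) = 7.0 × 10^-5 M

[Ag^+] ≈ 7.0 × 10^-5 M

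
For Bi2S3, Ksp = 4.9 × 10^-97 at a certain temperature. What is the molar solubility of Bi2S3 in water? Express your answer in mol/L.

Bi2S3(s) ⇌ 2 Bi^3+(aq) + 3 S^2-(aq)
Ksp = [Bi^3+]^2[S^2-]^3
For each mole of Bi2S3 that dissolves: [Bi^3+] = 2s, [S^2-] = 3s.
Substituting: Ksp = (2s)^2(3s)^3 = 108s^5
s = (4.9 × 10^-97 / 108)^(1/5) = 2.1 × 10^-20 M

2.1 × 10^-20 M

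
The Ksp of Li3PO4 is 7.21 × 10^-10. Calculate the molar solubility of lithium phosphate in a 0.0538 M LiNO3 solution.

s = 4.63e-6 M

Li3PO4(s) ⇌ 3 Li^+ + PO4^3-
Ksp = [Li^+]^3[PO4^3-]
Let s = moles of Li3PO4 that dissolve per litre. [Li^+] = 0.0538 + 3s ≈ 0.0538, [PO4^3-] = s (since Li^+ from LiNO3 dominates).
Ksp ≈ (0.0538)^3 × s
s = 4.63 x 10^-6 M
Check: 3s = 1.4 × 10^-5 ≪ 0.0538, so the approximation is valid.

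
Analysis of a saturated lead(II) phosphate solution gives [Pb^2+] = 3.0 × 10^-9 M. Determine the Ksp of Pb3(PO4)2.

Pb3(PO4)2(s) <=> 3 Pb^2+ + 2 PO4^3-
Stoichiometry gives [PO4^3-] = (2/3)[Pb^2+] = 2.00 x 10^-9 M.
Ksp = [Pb^2+]^3[PO4^3-]^2
Ksp = (3.0 × 10^-9)^3 × (2.00 × 10^-9)^2 = 1.1 × 10^-43

1.1e-43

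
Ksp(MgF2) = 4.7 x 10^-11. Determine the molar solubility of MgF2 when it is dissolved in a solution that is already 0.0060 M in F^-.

1.3 × 10^-6 M

MgF2(s) ⇌ Mg^2+(aq) + 2 F^-(aq)
Ksp = [Mg^2+][F^-]^2
If s mol/L dissolves here, [Mg^2+] = s, [F^-] = 0.0060 + 2s ≈ 0.0060 (Ksp is small, so little additional dissolves).
Ksp ≈ s × (0.0060)^2
s = 1.3 x 10^-6 M
Check: 2s = 2.6 x 10^-6 ≪ 0.0060, so the approximation is valid.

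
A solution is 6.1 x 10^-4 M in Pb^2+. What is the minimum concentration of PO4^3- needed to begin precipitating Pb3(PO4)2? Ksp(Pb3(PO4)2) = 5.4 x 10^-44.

Pb3(PO4)2(s) ⇌ 3 Pb^2+ + 2 PO4^3-
Ksp = [Pb^2+]^3[PO4^3-]^2
Precipitation begins when Q = Ksp. With [Pb^2+] = 6.1 x 10^-4 M:
5.4 x 10^-44 = (6.1 x 10^-4)^3 × [PO4^3-]^2
[PO4^3-] = (5.4 x 10^-44 / 2.27 × 10^-10)^(1/2) = 1.5 x 10^-17 M

[PO4^3-] ≈ 1.5e-17 M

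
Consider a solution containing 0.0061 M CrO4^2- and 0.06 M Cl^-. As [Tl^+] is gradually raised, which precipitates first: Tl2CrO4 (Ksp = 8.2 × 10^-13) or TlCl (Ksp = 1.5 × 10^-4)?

Precipitation of each salt starts when its ion product equals its Ksp.
For Tl2CrO4: 8.2 × 10^-13 = 0.0061 × [Tl^+]^2  ⇒  [Tl^+] = 1.2 × 10^-5 M.
For TlCl: 1.5 × 10^-4 = 0.06 × [Tl^+]  ⇒  [Tl^+] = 2.5 x 10^-3 M.
The salt with the lower threshold [Tl^+] precipitates first: Tl2CrO4.

Tl2CrO4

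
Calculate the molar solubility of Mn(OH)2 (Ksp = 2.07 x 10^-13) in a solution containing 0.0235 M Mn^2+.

Mn(OH)2(s) ⇌ Mn^2+ + 2 OH^-
Ksp = [Mn^2+][OH^-]^2
Let s be the molar solubility in this solution. [Mn^2+] = 0.0235 + s ≈ 0.0235, [OH^-] = 2s (common-ion effect: Mn^2+ is already 0.0235 M).
Ksp ≈ 0.0235 × (2s)^2
s = 1.48 × 10^-6 M
Check: s = 1.5 × 10^-6 ≪ 0.0235, so the approximation is valid.

1.48 × 10^-6 M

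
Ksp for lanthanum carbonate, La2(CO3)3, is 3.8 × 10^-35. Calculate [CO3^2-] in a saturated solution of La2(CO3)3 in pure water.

1.5 × 10^-7 M

La2(CO3)3(s) ⇌ 2 La^3+ + 3 CO3^2-
Ksp = [La^3+]^2[CO3^2-]^3
With molar solubility s: [La^3+] = 2s, [CO3^2-] = 3s.
So Ksp = (2s)^2 × (3s)^3 = 108s^5
s^5 = 3.8 × 10^-35 / 108, so s = 5.12 × 10^-8 M
[CO3^2-] = 3s = 1.5 x 10^-7 M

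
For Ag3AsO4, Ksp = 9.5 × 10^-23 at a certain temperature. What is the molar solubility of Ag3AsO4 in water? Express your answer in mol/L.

Ag3AsO4(s) ⇌ 3 Ag^+(aq) + AsO4^3-(aq)
Ksp = [Ag^+]^3[AsO4^3-]
If s mol/L of Ag3AsO4 dissolves, [Ag^+] = 3s and [AsO4^3-] = s.
Substituting: Ksp = (3s)^3s = 27s^4
s = (9.5 × 10^-23 / 27)^(1/4) = 1.4 × 10^-6 M

1.4 × 10^-6 M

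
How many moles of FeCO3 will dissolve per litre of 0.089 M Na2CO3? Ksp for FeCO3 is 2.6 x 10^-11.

FeCO3(s) ⇌ Fe^2+ + CO3^2-
Ksp = [Fe^2+][CO3^2-]
If s mol/L dissolves here, [Fe^2+] = s, [CO3^2-] = 0.089 + s ≈ 0.089 (Ksp is small, so little additional dissolves).
Ksp ≈ s × 0.089
s = 2.9 × 10^-10 M
Check: s = 2.9 × 10^-10 ≪ 0.089, so the approximation is valid.

s ≈ 2.9e-10 M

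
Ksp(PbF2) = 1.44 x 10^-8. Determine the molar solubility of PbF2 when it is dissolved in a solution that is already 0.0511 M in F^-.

s = 5.51 × 10^-6 M

PbF2(s) ⇌ Pb^2+(aq) + 2 F^-(aq)
Ksp = [Pb^2+][F^-]^2
Let s be the molar solubility in this solution. [Pb^2+] = s, [F^-] = 0.0511 + 2s ≈ 0.0511 (common-ion effect: F^- is already 0.0511 M).
Ksp ≈ s × (0.0511)^2
s = 5.51 × 10^-6 M
Check: 2s = 1.1 × 10^-5 ≪ 0.0511, so the approximation is valid.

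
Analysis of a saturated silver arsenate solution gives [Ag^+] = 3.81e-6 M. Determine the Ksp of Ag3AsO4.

Ksp = 7.02 x 10^-23

Ag3AsO4(s) <=> 3 Ag^+(aq) + AsO4^3-(aq)
Stoichiometry gives [AsO4^3-] = (1/3)[Ag^+] = 1.270 × 10^-6 M.
Ksp = [Ag^+]^3[AsO4^3-]
Ksp = (3.81 x 10^-6)^3 × 1.270 × 10^-6 = 7.02 × 10^-23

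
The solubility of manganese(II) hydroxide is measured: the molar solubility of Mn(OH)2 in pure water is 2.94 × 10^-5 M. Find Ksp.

1.02 × 10^-13

Mn(OH)2(s) ⇌ Mn^2+ + 2 OH^-
For each mole of Mn(OH)2 that dissolves: [Mn^2+] = s, [OH^-] = 2s.
Ksp = [Mn^2+][OH^-]^2
So Ksp = s × (2s)^2 = 4s^3
Ksp = 4 × (2.94 × 10^-5)^3 = 1.02 x 10^-13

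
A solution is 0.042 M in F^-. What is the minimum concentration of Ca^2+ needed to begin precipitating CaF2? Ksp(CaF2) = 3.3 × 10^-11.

CaF2(s) <=> Ca^2+ + 2 F^-
Ksp = [Ca^2+][F^-]^2
Precipitation begins when Q = Ksp. With [F^-] = 0.042 M:
3.3 × 10^-11 = (0.042)^2 × [Ca^2+]
[Ca^2+] = (3.3 × 10^-11 / 1.76 x 10^-3) = 1.9 × 10^-8 M

1.9 × 10^-8 M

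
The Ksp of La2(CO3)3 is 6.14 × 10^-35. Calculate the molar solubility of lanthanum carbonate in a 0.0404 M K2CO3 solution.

s = 4.82 x 10^-16 M

La2(CO3)3(s) ⇌ 2 La^3+ + 3 CO3^2-
Ksp = [La^3+]^2[CO3^2-]^3
Let s = moles of La2(CO3)3 that dissolve per litre. [La^3+] = 2s, [CO3^2-] = 0.0404 + 3s ≈ 0.0404 (common-ion effect: CO3^2- is already 0.0404 M).
Ksp ≈ (2s)^2 × (0.0404)^3
s = 4.82 × 10^-16 M
Check: 3s = 1.4 × 10^-15 ≪ 0.0404, so the approximation is valid.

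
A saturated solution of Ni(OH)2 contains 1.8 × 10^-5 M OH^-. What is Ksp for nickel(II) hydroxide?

2.9 × 10^-15

Ni(OH)2(s) <=> Ni^2+(aq) + 2 OH^-(aq)
Stoichiometry gives [Ni^2+] = (1/2)[OH^-] = 9.00 × 10^-6 M.
Ksp = [Ni^2+][OH^-]^2
Ksp = 9.00 × 10^-6 × (1.8 x 10^-5)^2 = 2.9 × 10^-15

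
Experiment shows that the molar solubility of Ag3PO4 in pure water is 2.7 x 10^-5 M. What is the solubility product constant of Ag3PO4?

Ag3PO4(s) <=> 3 Ag^+(aq) + PO4^3-(aq)
For each mole of Ag3PO4 that dissolves: [Ag^+] = 3s, [PO4^3-] = s.
Ksp = [Ag^+]^3[PO4^3-]
Ksp = (3s)^3s = 27s^4
Ksp = 27 × (2.7 × 10^-5)^4 = 1.4 × 10^-17

Ksp = 1.4 × 10^-17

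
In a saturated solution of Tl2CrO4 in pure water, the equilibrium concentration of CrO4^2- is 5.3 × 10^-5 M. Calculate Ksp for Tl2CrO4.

Tl2CrO4(s) ⇌ 2 Tl^+ + CrO4^2-
Stoichiometry gives [Tl^+] = (2/1)[CrO4^2-] = 1.06 × 10^-4 M.
Ksp = [Tl^+]^2[CrO4^2-]
Ksp = (1.06 x 10^-4)^2 × 5.3 x 10^-5 = 6.0 × 10^-13

Ksp ≈ 6.0e-13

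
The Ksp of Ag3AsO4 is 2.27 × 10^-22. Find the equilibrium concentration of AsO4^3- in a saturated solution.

[AsO4^3-] ≈ 1.70e-6 M

Ag3AsO4(s) ⇌ 3 Ag^+(aq) + AsO4^3-(aq)
Ksp = [Ag^+]^3[AsO4^3-]
If s mol/L of Ag3AsO4 dissolves, [Ag^+] = 3s and [AsO4^3-] = s.
Ksp = (3s)^3s = 27s^4
Solving, s = (2.27 × 10^-22/27)^(1/4) = 1.703 × 10^-6 M
[AsO4^3-] = s = 1.70 × 10^-6 M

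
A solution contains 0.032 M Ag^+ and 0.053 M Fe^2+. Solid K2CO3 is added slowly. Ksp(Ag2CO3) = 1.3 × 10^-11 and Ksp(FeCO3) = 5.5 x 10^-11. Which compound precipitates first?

FeCO3

Each salt begins to precipitate when Q = Ksp, i.e. when [CO3^2-] reaches its threshold.
For Ag2CO3: 1.3 × 10^-11 = (0.032)^2 × [CO3^2-]  ⇒  [CO3^2-] = 1.3 x 10^-8 M.
For FeCO3: 5.5 x 10^-11 = 0.053 × [CO3^2-]  ⇒  [CO3^2-] = 1.0 x 10^-9 M.
The salt with the lower threshold [CO3^2-] precipitates first: FeCO3.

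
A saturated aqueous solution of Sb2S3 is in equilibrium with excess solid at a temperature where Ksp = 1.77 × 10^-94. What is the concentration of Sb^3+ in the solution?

1.39 x 10^-19 M

Sb2S3(s) ⇌ 2 Sb^3+(aq) + 3 S^2-(aq)
Ksp = [Sb^3+]^2[S^2-]^3
With molar solubility s: [Sb^3+] = 2s, [S^2-] = 3s.
So Ksp = (2s)^2 × (3s)^3 = 108s^5
Solving, s = (1.77 × 10^-94/108)^(1/5) = 6.965 × 10^-20 M
[Sb^3+] = 2s = 1.39 × 10^-19 M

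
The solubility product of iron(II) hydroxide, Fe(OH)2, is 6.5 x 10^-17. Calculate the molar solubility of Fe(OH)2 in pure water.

Fe(OH)2(s) ⇌ Fe^2+(aq) + 2 OH^-(aq)
Ksp = [Fe^2+][OH^-]^2
If s mol/L of Fe(OH)2 dissolves, [Fe^2+] = s and [OH^-] = 2s.
Substituting: Ksp = s(2s)^2 = 4s^3
s = (6.5 x 10^-17 / 4)^(1/3) = 2.5 × 10^-6 M

s = 2.5e-6 M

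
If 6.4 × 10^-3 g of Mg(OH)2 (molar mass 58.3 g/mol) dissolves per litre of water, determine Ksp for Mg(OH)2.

Ksp = 5.3 × 10^-12

Molar solubility s = (6.4 x 10^-3 g/L) / (58.3 g/mol) = 1.10 x 10^-4 M.
Mg(OH)2(s) <=> Mg^2+ + 2 OH^-
With molar solubility s: [Mg^2+] = s, [OH^-] = 2s.
Ksp = [Mg^2+][OH^-]^2
So Ksp = s × (2s)^2 = 4s^3
Ksp = 4 × (1.10 × 10^-4)^3 = 5.3 x 10^-12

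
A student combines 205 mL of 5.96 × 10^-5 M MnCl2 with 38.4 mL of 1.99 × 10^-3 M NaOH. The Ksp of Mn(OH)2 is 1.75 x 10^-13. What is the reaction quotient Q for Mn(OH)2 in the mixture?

4.95 × 10^-12

Total volume = 205 + 38.4 = 243.4 mL.
[Mn^2+] = 5.96 × 10^-5 × (205/243.4) = 5.020 × 10^-5 M
[OH^-] = 1.99 x 10^-3 × (38.4/243.4) = 3.140 × 10^-4 M
Mn(OH)2(s) ⇌ Mn^2+(aq) + 2 OH^-(aq), so Q = [Mn^2+][OH^-]^2
Q = (5.020 x 10^-5)(3.140 × 10^-4)^2 = 4.95 × 10^-12
Q > Ksp, so Mn(OH)2 will precipitate.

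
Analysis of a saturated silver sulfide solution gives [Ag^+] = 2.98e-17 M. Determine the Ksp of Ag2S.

Ksp ≈ 1.32e-50

Ag2S(s) ⇌ 2 Ag^+ + S^2-
Stoichiometry gives [S^2-] = (1/2)[Ag^+] = 1.490 × 10^-17 M.
Ksp = [Ag^+]^2[S^2-]
Ksp = (2.98 x 10^-17)^2 × 1.490 x 10^-17 = 1.32 x 10^-50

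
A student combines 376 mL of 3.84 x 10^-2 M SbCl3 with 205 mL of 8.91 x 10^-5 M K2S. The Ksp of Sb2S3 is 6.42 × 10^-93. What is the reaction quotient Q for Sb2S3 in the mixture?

Total volume = 376 + 205 = 581 mL.
[Sb^3+] = 3.84 x 10^-2 × (376/581) = 2.485 × 10^-2 M
[S^2-] = 8.91 × 10^-5 × (205/581) = 3.144 × 10^-5 M
Sb2S3(s) ⇌ 2 Sb^3+(aq) + 3 S^2-(aq), so Q = [Sb^3+]^2[S^2-]^3
Q = (2.485 x 10^-2)^2(3.144 × 10^-5)^3 = 1.92 × 10^-17
Q > Ksp, so Sb2S3 will precipitate.

Q = 1.92e-17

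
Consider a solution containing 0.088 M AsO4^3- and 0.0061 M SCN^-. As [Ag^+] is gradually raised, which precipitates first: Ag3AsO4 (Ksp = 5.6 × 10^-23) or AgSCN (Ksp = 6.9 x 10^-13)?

Precipitation of each salt starts when its ion product equals its Ksp.
For Ag3AsO4: 5.6 × 10^-23 = 0.088 × [Ag^+]^3  ⇒  [Ag^+] = 8.6 × 10^-8 M.
For AgSCN: 6.9 x 10^-13 = 0.0061 × [Ag^+]  ⇒  [Ag^+] = 1.1 × 10^-10 M.
The salt with the lower threshold [Ag^+] precipitates first: AgSCN.

AgSCN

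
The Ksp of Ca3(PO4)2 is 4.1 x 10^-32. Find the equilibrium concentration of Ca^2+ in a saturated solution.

Ca3(PO4)2(s) ⇌ 3 Ca^2+(aq) + 2 PO4^3-(aq)
Ksp = [Ca^2+]^3[PO4^3-]^2
With molar solubility s: [Ca^2+] = 3s, [PO4^3-] = 2s.
So Ksp = (3s)^3 × (2s)^2 = 108s^5
Solving, s = (4.1 x 10^-32/108)^(1/5) = 2.07 x 10^-7 M
[Ca^2+] = 3s = 6.2 × 10^-7 M

[Ca^2+] = 6.2 x 10^-7 M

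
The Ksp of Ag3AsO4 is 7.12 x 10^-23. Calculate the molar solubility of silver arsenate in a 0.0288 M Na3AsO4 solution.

Ag3AsO4(s) ⇌ 3 Ag^+ + AsO4^3-
Ksp = [Ag^+]^3[AsO4^3-]
If s mol/L dissolves here, [Ag^+] = 3s, [AsO4^3-] = 0.0288 + s ≈ 0.0288 (common-ion effect: AsO4^3- is already 0.0288 M).
Ksp ≈ (3s)^3 × 0.0288
s = 4.51 x 10^-8 M
Check: s = 4.5 × 10^-8 ≪ 0.0288, so the approximation is valid.

s = 4.51e-8 M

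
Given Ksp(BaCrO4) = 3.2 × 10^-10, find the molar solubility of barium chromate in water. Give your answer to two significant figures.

BaCrO4(s) ⇌ Ba^2+(aq) + CrO4^2-(aq)
Ksp = [Ba^2+][CrO4^2-]
Let s = molar solubility. Then [Ba^2+] = s and [CrO4^2-] = s.
Ksp = (s)(s) = s^2
s = (3.2 × 10^-10)^(1/2) = 1.8 × 10^-5 M

s ≈ 1.8e-5 M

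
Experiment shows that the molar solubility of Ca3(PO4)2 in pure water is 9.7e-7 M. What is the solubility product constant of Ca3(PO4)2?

Ksp ≈ 9.3e-29

Ca3(PO4)2(s) ⇌ 3 Ca^2+ + 2 PO4^3-
If s mol/L of Ca3(PO4)2 dissolves, [Ca^2+] = 3s and [PO4^3-] = 2s.
Ksp = [Ca^2+]^3[PO4^3-]^2
Ksp = (3s)^3(2s)^2 = 108s^5
Ksp = 108 × (9.7 × 10^-7)^5 = 9.3 × 10^-29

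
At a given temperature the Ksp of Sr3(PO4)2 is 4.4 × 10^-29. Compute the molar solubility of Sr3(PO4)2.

Sr3(PO4)2(s) ⇌ 3 Sr^2+(aq) + 2 PO4^3-(aq)
Ksp = [Sr^2+]^3[PO4^3-]^2
If s mol/L of Sr3(PO4)2 dissolves, [Sr^2+] = 3s and [PO4^3-] = 2s.
So Ksp = (3s)^3 × (2s)^2 = 108s^5
Solving, s = (4.4 × 10^-29/108)^(1/5) = 8.4 × 10^-7 M

s = 8.4e-7 M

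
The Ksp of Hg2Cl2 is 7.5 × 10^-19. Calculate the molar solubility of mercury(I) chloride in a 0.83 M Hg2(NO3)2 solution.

4.8e-10 M

Hg2Cl2(s) ⇌ Hg2^2+(aq) + 2 Cl^-(aq)
Ksp = [Hg2^2+][Cl^-]^2
Let s be the molar solubility in this solution. [Hg2^2+] = 0.83 + s ≈ 0.83, [Cl^-] = 2s (common-ion effect: Hg2^2+ is already 0.83 M).
Ksp ≈ 0.83 × (2s)^2
s = 4.8 x 10^-10 M
Check: s = 4.8 × 10^-10 ≪ 0.83, so the approximation is valid.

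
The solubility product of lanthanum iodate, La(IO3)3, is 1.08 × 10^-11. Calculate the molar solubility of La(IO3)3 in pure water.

La(IO3)3(s) ⇌ La^3+(aq) + 3 IO3^-(aq)
Ksp = [La^3+][IO3^-]^3
With molar solubility s: [La^3+] = s, [IO3^-] = 3s.
Ksp = s(3s)^3 = 27s^4
s = (1.08 × 10^-11 / 27)^(1/4) = 7.95 x 10^-4 M

s ≈ 7.95e-4 M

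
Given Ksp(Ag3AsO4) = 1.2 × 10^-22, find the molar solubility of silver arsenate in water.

Ag3AsO4(s) ⇌ 3 Ag^+ + AsO4^3-
Ksp = [Ag^+]^3[AsO4^3-]
Let s = molar solubility. Then [Ag^+] = 3s and [AsO4^3-] = s.
Substituting: Ksp = (3s)^3s = 27s^4
s^4 = 1.2 × 10^-22 / 27, so s = 1.5 × 10^-6 M

1.5 × 10^-6 M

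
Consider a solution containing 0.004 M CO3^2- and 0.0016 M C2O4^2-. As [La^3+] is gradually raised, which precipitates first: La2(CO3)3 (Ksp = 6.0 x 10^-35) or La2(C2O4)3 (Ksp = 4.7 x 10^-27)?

Each salt begins to precipitate when Q = Ksp, i.e. when [La^3+] reaches its threshold.
For La2(CO3)3: 6.0 x 10^-35 = (0.004)^3 × [La^3+]^2  ⇒  [La^3+] = 3.1 x 10^-14 M.
For La2(C2O4)3: 4.7 x 10^-27 = (0.0016)^3 × [La^3+]^2  ⇒  [La^3+] = 1.1 x 10^-9 M.
The salt with the lower threshold [La^3+] precipitates first: La2(CO3)3.

La2(CO3)3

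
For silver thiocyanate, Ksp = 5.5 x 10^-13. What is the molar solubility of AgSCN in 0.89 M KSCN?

AgSCN(s) ⇌ Ag^+(aq) + SCN^-(aq)
Ksp = [Ag^+][SCN^-]
If s mol/L dissolves here, [Ag^+] = s, [SCN^-] = 0.89 + s ≈ 0.89 (common-ion effect: SCN^- is already 0.89 M).
Ksp ≈ s × 0.89
s = 6.2 x 10^-13 M
Check: s = 6.2 × 10^-13 ≪ 0.89, so the approximation is valid.

6.2 × 10^-13 M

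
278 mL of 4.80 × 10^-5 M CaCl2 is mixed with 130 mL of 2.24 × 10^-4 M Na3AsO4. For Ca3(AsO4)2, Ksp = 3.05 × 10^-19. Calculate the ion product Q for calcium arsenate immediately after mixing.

Total volume = 278 + 130 = 408 mL.
[Ca^2+] = 4.80 × 10^-5 × (278/408) = 3.271 x 10^-5 M
[AsO4^3-] = 2.24 × 10^-4 × (130/408) = 7.137 × 10^-5 M
Ca3(AsO4)2(s) <=> 3 Ca^2+ + 2 AsO4^3-, so Q = [Ca^2+]^3[AsO4^3-]^2
Q = (3.271 x 10^-5)^3(7.137 × 10^-5)^2 = 1.78 × 10^-22
Q < Ksp, so no precipitate of Ca3(AsO4)2 forms.

1.78 × 10^-22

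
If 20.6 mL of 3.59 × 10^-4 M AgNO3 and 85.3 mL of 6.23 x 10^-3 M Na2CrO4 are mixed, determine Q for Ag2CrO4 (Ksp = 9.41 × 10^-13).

Q = 2.45 x 10^-11

Total volume = 20.6 + 85.3 = 105.9 mL.
[Ag^+] = 3.59 × 10^-4 × (20.6/105.9) = 6.983 × 10^-5 M
[CrO4^2-] = 6.23 × 10^-3 × (85.3/105.9) = 5.018 × 10^-3 M
Ag2CrO4(s) <=> 2 Ag^+ + CrO4^2-, so Q = [Ag^+]^2[CrO4^2-]
Q = (6.983 × 10^-5)^2(5.018 x 10^-3) = 2.45 x 10^-11
Q > Ksp, so Ag2CrO4 will precipitate.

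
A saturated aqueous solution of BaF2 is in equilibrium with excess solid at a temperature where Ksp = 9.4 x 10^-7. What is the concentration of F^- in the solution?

[F^-] = 1.2 × 10^-2 M

BaF2(s) <=> Ba^2+ + 2 F^-
Ksp = [Ba^2+][F^-]^2
If s mol/L of BaF2 dissolves, [Ba^2+] = s and [F^-] = 2s.
So Ksp = s × (2s)^2 = 4s^3
Solving, s = (9.4 x 10^-7/4)^(1/3) = 6.17 x 10^-3 M
[F^-] = 2s = 1.2 x 10^-2 M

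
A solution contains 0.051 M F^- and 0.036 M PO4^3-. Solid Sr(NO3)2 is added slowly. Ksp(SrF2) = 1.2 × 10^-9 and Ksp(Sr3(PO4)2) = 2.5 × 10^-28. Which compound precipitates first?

Sr3(PO4)2

Each salt begins to precipitate when Q = Ksp, i.e. when [Sr^2+] reaches its threshold.
For SrF2: 1.2 × 10^-9 = (0.051)^2 × [Sr^2+]  ⇒  [Sr^2+] = 4.6 × 10^-7 M.
For Sr3(PO4)2: 2.5 × 10^-28 = (0.036)^2 × [Sr^2+]^3  ⇒  [Sr^2+] = 5.8 x 10^-9 M.
The salt with the lower threshold [Sr^2+] precipitates first: Sr3(PO4)2.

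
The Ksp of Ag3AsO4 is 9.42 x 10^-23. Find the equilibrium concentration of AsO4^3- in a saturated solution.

[AsO4^3-] ≈ 1.37 × 10^-6 M

Ag3AsO4(s) ⇌ 3 Ag^+(aq) + AsO4^3-(aq)
Ksp = [Ag^+]^3[AsO4^3-]
With molar solubility s: [Ag^+] = 3s, [AsO4^3-] = s.
Ksp = (3s)^3s = 27s^4
s = (9.42 x 10^-23 / 27)^(1/4) = 1.367 × 10^-6 M
[AsO4^3-] = s = 1.37 × 10^-6 M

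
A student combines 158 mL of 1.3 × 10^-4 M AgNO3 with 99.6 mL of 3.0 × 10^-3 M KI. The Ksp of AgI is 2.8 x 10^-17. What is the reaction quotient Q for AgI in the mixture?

Total volume = 158 + 99.6 = 257.6 mL.
[Ag^+] = 1.3 x 10^-4 × (158/257.6) = 7.97 × 10^-5 M
[I^-] = 3.0 × 10^-3 × (99.6/257.6) = 1.16 × 10^-3 M
AgI(s) ⇌ Ag^+(aq) + I^-(aq), so Q = [Ag^+][I^-]
Q = (7.97 × 10^-5)(1.16 x 10^-3) = 9.2 × 10^-8
Q > Ksp, so AgI will precipitate.

9.2 × 10^-8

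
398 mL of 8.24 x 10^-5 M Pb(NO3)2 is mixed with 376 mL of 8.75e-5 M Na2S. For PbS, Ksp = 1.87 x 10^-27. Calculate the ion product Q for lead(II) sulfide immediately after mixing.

Q ≈ 1.80 × 10^-9

Total volume = 398 + 376 = 774 mL.
[Pb^2+] = 8.24 x 10^-5 × (398/774) = 4.237 x 10^-5 M
[S^2-] = 8.75 x 10^-5 × (376/774) = 4.251 x 10^-5 M
PbS(s) <=> Pb^2+(aq) + S^2-(aq), so Q = [Pb^2+][S^2-]
Q = (4.237 × 10^-5)(4.251 x 10^-5) = 1.80 × 10^-9
Q > Ksp, so PbS will precipitate.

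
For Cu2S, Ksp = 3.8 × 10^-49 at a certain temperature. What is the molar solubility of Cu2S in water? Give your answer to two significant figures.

Cu2S(s) <=> 2 Cu^+ + S^2-
Ksp = [Cu^+]^2[S^2-]
With molar solubility s: [Cu^+] = 2s, [S^2-] = s.
Ksp = (2s)^2s = 4s^3
s = (3.8 × 10^-49 / 4)^(1/3) = 4.6 x 10^-17 M

4.6 × 10^-17 M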